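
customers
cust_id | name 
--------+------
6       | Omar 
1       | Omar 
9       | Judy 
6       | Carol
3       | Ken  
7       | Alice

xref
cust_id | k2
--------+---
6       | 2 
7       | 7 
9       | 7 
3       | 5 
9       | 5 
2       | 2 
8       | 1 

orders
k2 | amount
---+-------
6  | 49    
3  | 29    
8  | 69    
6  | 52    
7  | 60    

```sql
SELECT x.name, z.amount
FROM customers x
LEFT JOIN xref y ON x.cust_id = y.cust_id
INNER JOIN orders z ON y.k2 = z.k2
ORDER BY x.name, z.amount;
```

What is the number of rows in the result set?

Evaluate left to right. First `customers x LEFT JOIN xref y` on cust_id: 7 row(s).
Then INNER JOIN `orders z` on k2: keep only rows whose y.k2 appears in z.
Result: 2 row(s).

2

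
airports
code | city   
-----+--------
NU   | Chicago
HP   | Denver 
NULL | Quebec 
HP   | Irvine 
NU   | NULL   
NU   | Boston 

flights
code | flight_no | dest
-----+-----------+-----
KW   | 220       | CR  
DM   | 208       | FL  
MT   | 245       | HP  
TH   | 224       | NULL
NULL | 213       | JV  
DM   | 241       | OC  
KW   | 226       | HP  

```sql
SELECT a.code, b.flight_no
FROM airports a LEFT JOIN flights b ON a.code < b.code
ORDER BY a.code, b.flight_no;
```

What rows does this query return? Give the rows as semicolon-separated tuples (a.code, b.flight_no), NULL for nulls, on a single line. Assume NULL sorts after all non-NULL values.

LEFT JOIN keeps every row from `airports`; unmatched rows get NULL for `flights`'s columns.
Matching on a.code < b.code. A NULL in a compared column never satisfies the condition.
- a[0] code=NU → 1 match(es) in b → 1 row(s).
- a[1] code=HP → 4 match(es) in b → 4 row(s).
- a[2] code=NULL → no match; kept with NULLs on the b side.
- a[3] code=HP → 4 match(es) in b → 4 row(s).
- a[4] code=NU → 1 match(es) in b → 1 row(s).
- a[5] code=NU → 1 match(es) in b → 1 row(s).

(HP, 220); (HP, 220); (HP, 224); (HP, 224); (HP, 226); (HP, 226); (HP, 245); (HP, 245); (NU, 224); (NU, 224); (NU, 224); (NULL, NULL)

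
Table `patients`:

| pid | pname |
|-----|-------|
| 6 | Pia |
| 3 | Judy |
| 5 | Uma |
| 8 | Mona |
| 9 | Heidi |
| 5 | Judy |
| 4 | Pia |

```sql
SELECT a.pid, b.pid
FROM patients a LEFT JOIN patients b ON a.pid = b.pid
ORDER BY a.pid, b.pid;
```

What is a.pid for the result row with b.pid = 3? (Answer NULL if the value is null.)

3

LEFT JOIN keeps every row from `patients a`; unmatched rows get NULL for `patients b`'s columns.
Matching on a.pid = b.pid.
- a[0] pid=6 → 1 match(es) in b → 1 row(s).
- a[1] pid=3 → 1 match(es) in b → 1 row(s).
- a[2] pid=5 → 2 match(es) in b → 2 row(s).
- a[3] pid=8 → 1 match(es) in b → 1 row(s).
- a[4] pid=9 → 1 match(es) in b → 1 row(s).
- a[5] pid=5 → 2 match(es) in b → 2 row(s).
- a[6] pid=4 → 1 match(es) in b → 1 row(s).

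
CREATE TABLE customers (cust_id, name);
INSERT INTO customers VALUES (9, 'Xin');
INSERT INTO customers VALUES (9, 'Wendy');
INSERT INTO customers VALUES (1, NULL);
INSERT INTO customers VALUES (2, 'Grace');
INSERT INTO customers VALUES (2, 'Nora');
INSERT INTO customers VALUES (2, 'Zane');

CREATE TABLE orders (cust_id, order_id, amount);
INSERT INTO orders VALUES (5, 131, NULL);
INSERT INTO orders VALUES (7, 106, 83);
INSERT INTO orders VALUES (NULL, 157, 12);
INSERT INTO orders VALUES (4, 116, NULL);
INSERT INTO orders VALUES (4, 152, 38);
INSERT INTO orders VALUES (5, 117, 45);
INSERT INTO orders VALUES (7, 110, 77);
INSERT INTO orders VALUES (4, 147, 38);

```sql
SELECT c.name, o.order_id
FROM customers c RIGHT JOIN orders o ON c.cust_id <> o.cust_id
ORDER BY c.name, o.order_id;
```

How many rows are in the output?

43

RIGHT JOIN keeps every row from `orders`; unmatched rows get NULL for `customers`'s columns.
Matching on c.cust_id <> o.cust_id. A NULL in a compared column never satisfies the condition.
- c (cust_id=9) pairs with 7 row(s) of o.
- c (cust_id=9) pairs with 7 row(s) of o.
- c (cust_id=1) pairs with 7 row(s) of o.
- c (cust_id=2) pairs with 7 row(s) of o.
- c (cust_id=2) pairs with 7 row(s) of o.
- c (cust_id=2) pairs with 7 row(s) of o.
- 1 o row(s) had no c match → kept, c columns NULL.
Total: 42 matched + 1 padded = 43 rows.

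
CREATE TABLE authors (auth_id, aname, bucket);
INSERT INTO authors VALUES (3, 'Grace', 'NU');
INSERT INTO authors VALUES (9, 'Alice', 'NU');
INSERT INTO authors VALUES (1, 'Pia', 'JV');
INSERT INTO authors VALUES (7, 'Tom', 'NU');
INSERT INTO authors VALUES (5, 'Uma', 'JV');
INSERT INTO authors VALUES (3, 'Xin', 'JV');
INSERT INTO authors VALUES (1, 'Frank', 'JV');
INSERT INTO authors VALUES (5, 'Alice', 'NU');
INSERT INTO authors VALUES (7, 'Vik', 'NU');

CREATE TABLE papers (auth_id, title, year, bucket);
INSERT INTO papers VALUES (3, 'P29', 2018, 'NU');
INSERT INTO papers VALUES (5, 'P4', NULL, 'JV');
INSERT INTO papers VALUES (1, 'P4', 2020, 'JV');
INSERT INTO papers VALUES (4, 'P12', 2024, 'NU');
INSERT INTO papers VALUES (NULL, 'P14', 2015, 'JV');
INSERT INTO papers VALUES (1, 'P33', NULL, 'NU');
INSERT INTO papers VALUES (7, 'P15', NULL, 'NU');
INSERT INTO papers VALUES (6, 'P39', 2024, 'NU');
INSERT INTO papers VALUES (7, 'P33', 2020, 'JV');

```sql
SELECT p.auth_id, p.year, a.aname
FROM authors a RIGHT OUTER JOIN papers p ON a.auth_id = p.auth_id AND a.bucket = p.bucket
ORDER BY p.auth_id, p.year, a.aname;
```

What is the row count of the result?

11

RIGHT JOIN keeps every row from `papers`; unmatched rows get NULL for `authors`'s columns.
Matching on a.auth_id = p.auth_id AND a.bucket = p.bucket. A NULL in a compared column never satisfies the condition.
- a[0] auth_id=3, bucket=NU → 1 match(es) in p → 1 row(s).
- a[1] auth_id=9, bucket=NU → no match.
- a[2] auth_id=1, bucket=JV → 1 match(es) in p → 1 row(s).
- a[3] auth_id=7, bucket=NU → 1 match(es) in p → 1 row(s).
- a[4] auth_id=5, bucket=JV → 1 match(es) in p → 1 row(s).
- a[5] auth_id=3, bucket=JV → no match.
- a[6] auth_id=1, bucket=JV → 1 match(es) in p → 1 row(s).
- a[7] auth_id=5, bucket=NU → no match.
- a[8] auth_id=7, bucket=NU → 1 match(es) in p → 1 row(s).
- 5 row(s) from p found no a partner → padded with NULL.
Total: 6 matched + 5 padded = 11 rows.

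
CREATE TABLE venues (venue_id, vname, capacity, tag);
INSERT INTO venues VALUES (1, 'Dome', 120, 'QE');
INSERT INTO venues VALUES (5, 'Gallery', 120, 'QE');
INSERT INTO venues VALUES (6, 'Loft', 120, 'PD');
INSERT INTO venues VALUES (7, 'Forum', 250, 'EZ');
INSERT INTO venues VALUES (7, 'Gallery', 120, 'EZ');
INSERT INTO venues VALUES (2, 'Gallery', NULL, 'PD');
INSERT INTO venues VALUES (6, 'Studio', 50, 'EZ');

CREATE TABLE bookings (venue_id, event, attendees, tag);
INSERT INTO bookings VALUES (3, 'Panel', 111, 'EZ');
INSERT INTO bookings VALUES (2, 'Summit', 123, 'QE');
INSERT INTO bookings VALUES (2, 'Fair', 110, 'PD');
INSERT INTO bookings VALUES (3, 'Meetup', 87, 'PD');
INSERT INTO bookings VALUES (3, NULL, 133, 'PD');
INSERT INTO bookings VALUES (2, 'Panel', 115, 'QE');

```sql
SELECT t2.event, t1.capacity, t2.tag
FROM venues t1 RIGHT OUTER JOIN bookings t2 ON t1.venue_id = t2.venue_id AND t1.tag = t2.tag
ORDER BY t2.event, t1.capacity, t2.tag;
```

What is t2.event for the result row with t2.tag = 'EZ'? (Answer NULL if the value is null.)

RIGHT JOIN keeps every row from `bookings`; unmatched rows get NULL for `venues`'s columns.
Matching on t1.venue_id = t2.venue_id AND t1.tag = t2.tag.
- t1[0] venue_id=1, tag=QE → no match.
- t1[1] venue_id=5, tag=QE → no match.
- t1[2] venue_id=6, tag=PD → no match.
- t1[3] venue_id=7, tag=EZ → no match.
- t1[4] venue_id=7, tag=EZ → no match.
- t1[5] venue_id=2, tag=PD → 1 match(es) in t2 → 1 row(s).
- t1[6] venue_id=6, tag=EZ → no match.
- plus 5 unmatched t2 row(s), each kept with NULL t1 columns.

Panel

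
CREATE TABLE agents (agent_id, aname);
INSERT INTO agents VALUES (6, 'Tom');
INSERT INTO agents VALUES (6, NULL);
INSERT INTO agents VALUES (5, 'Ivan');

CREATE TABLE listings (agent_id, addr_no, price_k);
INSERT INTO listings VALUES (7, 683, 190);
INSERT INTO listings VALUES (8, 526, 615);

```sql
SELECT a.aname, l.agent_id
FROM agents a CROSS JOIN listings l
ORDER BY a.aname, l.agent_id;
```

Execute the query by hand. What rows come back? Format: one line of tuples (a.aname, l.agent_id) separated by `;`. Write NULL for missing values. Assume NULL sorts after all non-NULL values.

CROSS JOIN pairs every row of `agents` with every row of `listings`: 3 × 2 = 6 rows.
After projecting and ordering:
a.aname | l.agent_id
Ivan | 7
Ivan | 8
Tom | 7
Tom | 8
NULL | 7
NULL | 8

(Ivan, 7); (Ivan, 8); (Tom, 7); (Tom, 8); (NULL, 7); (NULL, 8)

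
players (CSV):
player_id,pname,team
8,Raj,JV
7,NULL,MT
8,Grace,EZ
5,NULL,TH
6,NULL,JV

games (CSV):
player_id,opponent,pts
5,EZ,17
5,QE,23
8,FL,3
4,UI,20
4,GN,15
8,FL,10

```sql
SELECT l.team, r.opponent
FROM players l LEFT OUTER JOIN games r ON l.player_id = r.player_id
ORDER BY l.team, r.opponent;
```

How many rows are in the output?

LEFT JOIN keeps every row from `players`; unmatched rows get NULL for `games`'s columns.
Matching on l.player_id = r.player_id.
- player_id=8: 2 matching r row(s), so 2 row(s) emitted.
- player_id=7: no r row matches, row kept with r columns NULL.
- player_id=8: 2 matching r row(s), so 2 row(s) emitted.
- player_id=5: 2 matching r row(s), so 2 row(s) emitted.
- player_id=6: no r row matches, row kept with r columns NULL.
Total: 6 matched + 2 padded = 8 rows.

8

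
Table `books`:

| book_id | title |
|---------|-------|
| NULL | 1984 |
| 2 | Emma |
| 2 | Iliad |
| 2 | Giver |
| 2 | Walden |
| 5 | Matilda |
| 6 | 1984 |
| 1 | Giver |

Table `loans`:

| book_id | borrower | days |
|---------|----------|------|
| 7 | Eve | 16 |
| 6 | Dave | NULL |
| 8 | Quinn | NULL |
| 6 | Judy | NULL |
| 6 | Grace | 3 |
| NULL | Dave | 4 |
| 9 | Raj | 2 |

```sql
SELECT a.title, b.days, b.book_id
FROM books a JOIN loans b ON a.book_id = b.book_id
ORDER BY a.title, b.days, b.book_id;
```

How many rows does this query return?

3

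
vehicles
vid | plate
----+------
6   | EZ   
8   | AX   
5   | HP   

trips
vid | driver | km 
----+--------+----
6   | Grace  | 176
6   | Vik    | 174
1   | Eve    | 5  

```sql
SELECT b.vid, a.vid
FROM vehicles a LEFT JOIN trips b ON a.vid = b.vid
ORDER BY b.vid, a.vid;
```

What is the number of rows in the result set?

4

LEFT JOIN keeps every row from `vehicles`; unmatched rows get NULL for `trips`'s columns.
Matching on a.vid = b.vid.
- vid=6: 2 matching b row(s), so 2 row(s) emitted.
- vid=8: no b row matches, row kept with b columns NULL.
- vid=5: no b row matches, row kept with b columns NULL.
Total: 2 matched + 2 padded = 4 rows.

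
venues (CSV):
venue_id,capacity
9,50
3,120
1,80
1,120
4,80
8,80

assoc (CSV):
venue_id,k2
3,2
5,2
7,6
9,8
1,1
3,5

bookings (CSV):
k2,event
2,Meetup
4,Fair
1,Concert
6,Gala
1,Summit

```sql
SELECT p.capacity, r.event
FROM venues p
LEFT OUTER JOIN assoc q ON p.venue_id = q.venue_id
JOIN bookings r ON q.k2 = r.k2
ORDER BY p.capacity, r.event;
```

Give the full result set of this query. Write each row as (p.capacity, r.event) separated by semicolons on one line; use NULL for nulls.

Joins associate left-to-right: venues LEFT JOIN assoc on venue_id gives 7 intermediate row(s).
Then INNER JOIN `bookings r` on k2: keep only rows whose q.k2 appears in r.

(80, Concert); (80, Summit); (120, Concert); (120, Meetup); (120, Summit)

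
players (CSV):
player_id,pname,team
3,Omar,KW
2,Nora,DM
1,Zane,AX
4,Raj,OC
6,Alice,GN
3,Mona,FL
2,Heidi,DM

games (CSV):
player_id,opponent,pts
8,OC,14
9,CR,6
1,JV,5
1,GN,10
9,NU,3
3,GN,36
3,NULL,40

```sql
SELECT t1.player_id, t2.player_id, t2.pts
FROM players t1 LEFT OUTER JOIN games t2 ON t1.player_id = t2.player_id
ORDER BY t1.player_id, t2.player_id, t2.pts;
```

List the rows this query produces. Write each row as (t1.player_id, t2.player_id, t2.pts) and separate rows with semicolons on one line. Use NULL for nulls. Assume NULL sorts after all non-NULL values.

(1, 1, 5); (1, 1, 10); (2, NULL, NULL); (2, NULL, NULL); (3, 3, 36); (3, 3, 36); (3, 3, 40); (3, 3, 40); (4, NULL, NULL); (6, NULL, NULL)

LEFT JOIN keeps every row from `players`; unmatched rows get NULL for `games`'s columns.
Matching on t1.player_id = t2.player_id.
- player_id=3: 2 matching t2 row(s), so 2 row(s) emitted.
- player_id=2: no t2 row matches, row kept with t2 columns NULL.
- player_id=1: 2 matching t2 row(s), so 2 row(s) emitted.
- player_id=4: no t2 row matches, row kept with t2 columns NULL.
- player_id=6: no t2 row matches, row kept with t2 columns NULL.
- player_id=3: 2 matching t2 row(s), so 2 row(s) emitted.
- player_id=2: no t2 row matches, row kept with t2 columns NULL.
After projecting and ordering:
t1.player_id | t2.player_id | t2.pts
1 | 1 | 5
1 | 1 | 10
2 | NULL | NULL
2 | NULL | NULL
3 | 3 | 36
3 | 3 | 36
3 | 3 | 40
3 | 3 | 40
4 | NULL | NULL
6 | NULL | NULL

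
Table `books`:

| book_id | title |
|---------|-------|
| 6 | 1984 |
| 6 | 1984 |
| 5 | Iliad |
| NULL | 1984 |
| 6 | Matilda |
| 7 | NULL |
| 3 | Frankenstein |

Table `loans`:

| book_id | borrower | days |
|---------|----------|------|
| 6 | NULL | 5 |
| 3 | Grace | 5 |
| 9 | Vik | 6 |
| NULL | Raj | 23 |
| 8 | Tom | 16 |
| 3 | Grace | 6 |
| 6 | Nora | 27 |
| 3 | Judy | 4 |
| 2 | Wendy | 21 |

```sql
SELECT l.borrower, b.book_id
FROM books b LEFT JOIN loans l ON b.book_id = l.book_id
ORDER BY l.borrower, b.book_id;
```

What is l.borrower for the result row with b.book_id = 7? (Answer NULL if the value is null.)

LEFT JOIN keeps every row from `books`; unmatched rows get NULL for `loans`'s columns.
Matching on b.book_id = l.book_id. A NULL in a compared column never satisfies the condition.
- book_id=6: 2 matching l row(s), so 2 row(s) emitted.
- book_id=6: 2 matching l row(s), so 2 row(s) emitted.
- book_id=5: no l row matches, row kept with l columns NULL.
- book_id=NULL: no l row matches, row kept with l columns NULL.
- book_id=6: 2 matching l row(s), so 2 row(s) emitted.
- book_id=7: no l row matches, row kept with l columns NULL.
- book_id=3: 3 matching l row(s), so 3 row(s) emitted.

NULL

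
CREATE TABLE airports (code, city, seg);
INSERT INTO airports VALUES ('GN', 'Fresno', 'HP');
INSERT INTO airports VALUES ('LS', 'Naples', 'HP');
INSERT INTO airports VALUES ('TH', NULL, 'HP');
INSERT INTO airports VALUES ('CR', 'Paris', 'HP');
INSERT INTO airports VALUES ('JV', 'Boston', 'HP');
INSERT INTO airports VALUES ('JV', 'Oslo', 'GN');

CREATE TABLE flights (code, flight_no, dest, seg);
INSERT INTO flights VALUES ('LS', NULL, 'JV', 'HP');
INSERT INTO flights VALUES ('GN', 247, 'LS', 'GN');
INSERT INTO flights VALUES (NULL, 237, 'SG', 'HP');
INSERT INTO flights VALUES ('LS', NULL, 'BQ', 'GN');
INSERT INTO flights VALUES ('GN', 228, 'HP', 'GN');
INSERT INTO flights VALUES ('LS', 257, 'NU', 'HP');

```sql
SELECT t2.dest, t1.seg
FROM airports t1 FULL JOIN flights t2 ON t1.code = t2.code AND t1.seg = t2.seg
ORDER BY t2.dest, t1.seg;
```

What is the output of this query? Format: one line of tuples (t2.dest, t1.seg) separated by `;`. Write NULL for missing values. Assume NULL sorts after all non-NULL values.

(BQ, NULL); (HP, NULL); (JV, HP); (LS, NULL); (NU, HP); (SG, NULL); (NULL, GN); (NULL, HP); (NULL, HP); (NULL, HP); (NULL, HP)

FULL OUTER JOIN keeps every row from both sides; unmatched rows get NULL for the other side's columns.
Matching on t1.code = t2.code AND t1.seg = t2.seg. A NULL in a compared column never satisfies the condition.
- t1[0] code=GN, seg=HP → no match; kept with NULLs on the t2 side.
- t1[1] code=LS, seg=HP → 2 match(es) in t2 → 2 row(s).
- t1[2] code=TH, seg=HP → no match; kept with NULLs on the t2 side.
- t1[3] code=CR, seg=HP → no match; kept with NULLs on the t2 side.
- t1[4] code=JV, seg=HP → no match; kept with NULLs on the t2 side.
- t1[5] code=JV, seg=GN → no match; kept with NULLs on the t2 side.
- 4 t2 row(s) had no t1 match → kept, t1 columns NULL.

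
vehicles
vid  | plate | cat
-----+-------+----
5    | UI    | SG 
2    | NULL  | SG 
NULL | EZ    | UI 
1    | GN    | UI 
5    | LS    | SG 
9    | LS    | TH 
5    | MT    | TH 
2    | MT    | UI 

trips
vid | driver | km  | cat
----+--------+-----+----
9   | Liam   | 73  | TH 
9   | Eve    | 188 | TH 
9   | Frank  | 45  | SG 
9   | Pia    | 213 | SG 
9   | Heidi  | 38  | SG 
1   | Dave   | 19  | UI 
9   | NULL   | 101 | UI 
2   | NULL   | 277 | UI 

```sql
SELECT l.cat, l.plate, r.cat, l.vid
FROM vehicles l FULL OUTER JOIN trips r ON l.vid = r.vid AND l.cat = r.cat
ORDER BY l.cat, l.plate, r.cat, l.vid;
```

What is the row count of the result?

13

FULL OUTER JOIN keeps every row from both sides; unmatched rows get NULL for the other side's columns.
Matching on l.vid = r.vid AND l.cat = r.cat. A NULL in a compared column never satisfies the condition.
- l (vid=5, cat=SG) has no partner → padded with NULL.
- l (vid=2, cat=SG) has no partner → padded with NULL.
- l (vid=NULL, cat=UI) has no partner → padded with NULL.
- l (vid=1, cat=UI) pairs with 1 row(s) of r.
- l (vid=5, cat=SG) has no partner → padded with NULL.
- l (vid=9, cat=TH) pairs with 2 row(s) of r.
- l (vid=5, cat=TH) has no partner → padded with NULL.
- l (vid=2, cat=UI) pairs with 1 row(s) of r.
- plus 4 unmatched r row(s), each kept with NULL l columns.
Total: 4 matched + 9 padded = 13 rows.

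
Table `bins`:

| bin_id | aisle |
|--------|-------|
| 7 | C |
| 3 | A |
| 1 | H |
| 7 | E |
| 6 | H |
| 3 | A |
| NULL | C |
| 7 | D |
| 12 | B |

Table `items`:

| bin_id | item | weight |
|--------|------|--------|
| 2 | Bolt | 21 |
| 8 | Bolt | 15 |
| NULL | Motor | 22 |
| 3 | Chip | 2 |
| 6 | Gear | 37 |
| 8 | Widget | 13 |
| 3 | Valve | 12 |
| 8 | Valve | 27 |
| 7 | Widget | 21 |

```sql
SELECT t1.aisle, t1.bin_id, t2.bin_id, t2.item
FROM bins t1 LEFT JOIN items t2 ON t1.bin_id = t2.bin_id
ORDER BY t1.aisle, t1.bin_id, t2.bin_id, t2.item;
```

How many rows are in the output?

LEFT JOIN keeps every row from `bins`; unmatched rows get NULL for `items`'s columns.
Matching on t1.bin_id = t2.bin_id. A NULL in a compared column never satisfies the condition.
Matched pairs: 8; unmatched t1 rows kept: 3.
Total: 8 matched + 3 padded = 11 rows.

11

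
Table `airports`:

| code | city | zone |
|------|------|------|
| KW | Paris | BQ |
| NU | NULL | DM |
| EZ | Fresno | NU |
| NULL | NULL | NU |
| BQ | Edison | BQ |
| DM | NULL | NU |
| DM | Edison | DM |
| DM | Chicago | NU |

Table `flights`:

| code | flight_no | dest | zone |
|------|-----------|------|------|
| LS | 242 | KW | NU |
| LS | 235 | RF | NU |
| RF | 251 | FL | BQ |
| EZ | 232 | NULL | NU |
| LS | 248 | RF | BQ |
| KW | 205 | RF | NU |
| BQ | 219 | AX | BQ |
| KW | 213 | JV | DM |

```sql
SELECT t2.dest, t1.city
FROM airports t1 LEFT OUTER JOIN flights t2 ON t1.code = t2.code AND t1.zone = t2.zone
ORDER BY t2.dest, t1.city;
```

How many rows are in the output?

LEFT JOIN keeps every row from `airports`; unmatched rows get NULL for `flights`'s columns.
Matching on t1.code = t2.code AND t1.zone = t2.zone. A NULL in a compared column never satisfies the condition.
Matched pairs: 2; unmatched t1 rows kept: 6.
Total: 2 matched + 6 padded = 8 rows.

8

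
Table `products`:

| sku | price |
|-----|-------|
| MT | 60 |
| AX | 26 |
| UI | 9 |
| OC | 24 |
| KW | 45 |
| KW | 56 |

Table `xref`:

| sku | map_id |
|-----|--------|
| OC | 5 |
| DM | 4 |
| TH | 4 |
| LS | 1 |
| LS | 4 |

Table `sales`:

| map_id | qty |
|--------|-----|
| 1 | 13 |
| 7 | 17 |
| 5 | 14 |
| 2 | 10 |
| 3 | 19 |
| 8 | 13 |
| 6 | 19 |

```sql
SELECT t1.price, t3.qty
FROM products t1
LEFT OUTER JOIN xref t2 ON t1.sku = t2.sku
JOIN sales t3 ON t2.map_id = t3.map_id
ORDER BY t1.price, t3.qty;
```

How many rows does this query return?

1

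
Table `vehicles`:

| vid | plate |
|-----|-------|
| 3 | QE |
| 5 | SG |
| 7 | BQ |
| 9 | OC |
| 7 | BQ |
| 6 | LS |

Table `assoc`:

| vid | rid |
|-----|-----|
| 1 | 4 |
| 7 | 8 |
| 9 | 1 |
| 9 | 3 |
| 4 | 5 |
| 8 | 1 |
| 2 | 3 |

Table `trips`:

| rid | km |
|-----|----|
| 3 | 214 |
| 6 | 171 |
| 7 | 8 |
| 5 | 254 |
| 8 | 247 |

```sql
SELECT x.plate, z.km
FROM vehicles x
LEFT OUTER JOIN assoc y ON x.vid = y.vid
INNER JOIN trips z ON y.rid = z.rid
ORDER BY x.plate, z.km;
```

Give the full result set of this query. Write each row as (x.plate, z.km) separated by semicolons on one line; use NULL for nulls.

(BQ, 247); (BQ, 247); (OC, 214)

Step 1 — x LEFT JOIN y on vid → 7 row(s).
Then INNER JOIN `trips z` on rid: keep only rows whose y.rid appears in z.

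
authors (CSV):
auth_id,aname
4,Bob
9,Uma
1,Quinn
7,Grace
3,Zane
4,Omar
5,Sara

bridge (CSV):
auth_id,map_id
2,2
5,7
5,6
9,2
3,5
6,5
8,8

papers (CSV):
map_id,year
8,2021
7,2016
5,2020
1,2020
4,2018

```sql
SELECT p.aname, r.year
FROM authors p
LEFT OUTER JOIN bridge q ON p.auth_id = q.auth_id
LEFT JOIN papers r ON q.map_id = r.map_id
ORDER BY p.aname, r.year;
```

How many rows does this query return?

Evaluate left to right. First `authors p LEFT JOIN bridge q` on auth_id: 8 row(s).
Then LEFT JOIN `papers r` on map_id: each of those 8 rows is kept; rows whose q.map_id has no match in r get NULL for r's columns.
Result: 8 row(s).

8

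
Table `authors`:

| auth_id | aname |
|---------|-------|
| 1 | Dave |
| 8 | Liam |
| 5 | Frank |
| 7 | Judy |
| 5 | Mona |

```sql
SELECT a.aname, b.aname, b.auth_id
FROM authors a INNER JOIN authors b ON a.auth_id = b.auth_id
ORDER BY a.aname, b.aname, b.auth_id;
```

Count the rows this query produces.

INNER JOIN keeps only pairs where the ON condition holds.
Matching on a.auth_id = b.auth_id.
Matched pairs: 7.
Total: 7 rows.

7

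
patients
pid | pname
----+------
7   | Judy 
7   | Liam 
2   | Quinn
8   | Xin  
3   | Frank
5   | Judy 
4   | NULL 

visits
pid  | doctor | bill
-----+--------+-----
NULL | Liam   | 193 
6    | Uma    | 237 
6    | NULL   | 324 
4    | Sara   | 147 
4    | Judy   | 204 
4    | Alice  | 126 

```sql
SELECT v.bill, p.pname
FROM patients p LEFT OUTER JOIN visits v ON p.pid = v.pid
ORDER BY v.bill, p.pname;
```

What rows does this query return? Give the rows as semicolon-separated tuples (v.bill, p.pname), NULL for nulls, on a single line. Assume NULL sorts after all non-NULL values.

(126, NULL); (147, NULL); (204, NULL); (NULL, Frank); (NULL, Judy); (NULL, Judy); (NULL, Liam); (NULL, Quinn); (NULL, Xin)

LEFT JOIN keeps every row from `patients`; unmatched rows get NULL for `visits`'s columns.
Matching on p.pid = v.pid. A NULL in a compared column never satisfies the condition.
- p (pid=7) has no partner → padded with NULL.
- p (pid=7) has no partner → padded with NULL.
- p (pid=2) has no partner → padded with NULL.
- p (pid=8) has no partner → padded with NULL.
- p (pid=3) has no partner → padded with NULL.
- p (pid=5) has no partner → padded with NULL.
- p (pid=4) pairs with 3 row(s) of v.
After projecting and ordering:
v.bill | p.pname
126 | NULL
147 | NULL
204 | NULL
NULL | Frank
NULL | Judy
NULL | Judy
NULL | Liam
NULL | Quinn
NULL | Xin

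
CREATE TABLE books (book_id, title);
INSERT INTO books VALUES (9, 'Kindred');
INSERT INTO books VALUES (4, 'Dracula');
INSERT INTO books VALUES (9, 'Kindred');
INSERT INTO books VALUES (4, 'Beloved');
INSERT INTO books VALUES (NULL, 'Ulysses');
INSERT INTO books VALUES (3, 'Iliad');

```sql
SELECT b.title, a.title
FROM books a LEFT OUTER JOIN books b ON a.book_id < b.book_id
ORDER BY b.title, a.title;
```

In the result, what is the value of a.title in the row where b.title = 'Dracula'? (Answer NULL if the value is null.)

Iliad

LEFT JOIN keeps every row from `books a`; unmatched rows get NULL for `books b`'s columns.
Matching on a.book_id < b.book_id. A NULL in a compared column never satisfies the condition.
Matched pairs: 8; unmatched a rows kept: 3.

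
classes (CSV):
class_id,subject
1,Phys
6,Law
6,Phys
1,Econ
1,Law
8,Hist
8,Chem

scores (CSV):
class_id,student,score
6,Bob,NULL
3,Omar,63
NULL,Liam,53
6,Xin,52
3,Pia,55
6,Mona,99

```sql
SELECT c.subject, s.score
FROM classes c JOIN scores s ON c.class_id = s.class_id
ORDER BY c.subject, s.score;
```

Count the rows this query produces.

6

INNER JOIN keeps only pairs where the ON condition holds.
Matching on c.class_id = s.class_id. A NULL in a compared column never satisfies the condition.
- c (class_id=1) has no partner → excluded.
- c (class_id=6) pairs with 3 row(s) of s.
- c (class_id=6) pairs with 3 row(s) of s.
- c (class_id=1) has no partner → excluded.
- c (class_id=1) has no partner → excluded.
- c (class_id=8) has no partner → excluded.
- c (class_id=8) has no partner → excluded.
Total: 6 rows.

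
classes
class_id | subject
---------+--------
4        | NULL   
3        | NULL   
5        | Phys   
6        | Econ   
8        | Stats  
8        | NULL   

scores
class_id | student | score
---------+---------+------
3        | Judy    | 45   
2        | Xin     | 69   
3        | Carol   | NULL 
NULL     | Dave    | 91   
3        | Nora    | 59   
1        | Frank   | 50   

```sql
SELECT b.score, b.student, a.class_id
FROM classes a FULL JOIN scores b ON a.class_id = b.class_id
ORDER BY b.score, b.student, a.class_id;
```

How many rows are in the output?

FULL OUTER JOIN keeps every row from both sides; unmatched rows get NULL for the other side's columns.
Matching on a.class_id = b.class_id. A NULL in a compared column never satisfies the condition.
- class_id=4: no b row matches, row kept with b columns NULL.
- class_id=3: 3 matching b row(s), so 3 row(s) emitted.
- class_id=5: no b row matches, row kept with b columns NULL.
- class_id=6: no b row matches, row kept with b columns NULL.
- class_id=8: no b row matches, row kept with b columns NULL.
- class_id=8: no b row matches, row kept with b columns NULL.
- 3 b row(s) had no a match → kept, a columns NULL.
Total: 3 matched + 8 padded = 11 rows.

11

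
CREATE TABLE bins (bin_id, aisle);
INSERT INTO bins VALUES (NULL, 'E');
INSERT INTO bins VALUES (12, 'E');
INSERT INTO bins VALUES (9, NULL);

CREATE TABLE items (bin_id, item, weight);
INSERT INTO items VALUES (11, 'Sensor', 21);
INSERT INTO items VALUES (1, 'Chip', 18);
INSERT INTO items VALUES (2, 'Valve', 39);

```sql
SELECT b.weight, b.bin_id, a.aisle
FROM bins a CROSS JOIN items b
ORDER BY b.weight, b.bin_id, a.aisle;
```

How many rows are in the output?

9

CROSS JOIN pairs every row of `bins` with every row of `items`: 3 × 3 = 9 rows.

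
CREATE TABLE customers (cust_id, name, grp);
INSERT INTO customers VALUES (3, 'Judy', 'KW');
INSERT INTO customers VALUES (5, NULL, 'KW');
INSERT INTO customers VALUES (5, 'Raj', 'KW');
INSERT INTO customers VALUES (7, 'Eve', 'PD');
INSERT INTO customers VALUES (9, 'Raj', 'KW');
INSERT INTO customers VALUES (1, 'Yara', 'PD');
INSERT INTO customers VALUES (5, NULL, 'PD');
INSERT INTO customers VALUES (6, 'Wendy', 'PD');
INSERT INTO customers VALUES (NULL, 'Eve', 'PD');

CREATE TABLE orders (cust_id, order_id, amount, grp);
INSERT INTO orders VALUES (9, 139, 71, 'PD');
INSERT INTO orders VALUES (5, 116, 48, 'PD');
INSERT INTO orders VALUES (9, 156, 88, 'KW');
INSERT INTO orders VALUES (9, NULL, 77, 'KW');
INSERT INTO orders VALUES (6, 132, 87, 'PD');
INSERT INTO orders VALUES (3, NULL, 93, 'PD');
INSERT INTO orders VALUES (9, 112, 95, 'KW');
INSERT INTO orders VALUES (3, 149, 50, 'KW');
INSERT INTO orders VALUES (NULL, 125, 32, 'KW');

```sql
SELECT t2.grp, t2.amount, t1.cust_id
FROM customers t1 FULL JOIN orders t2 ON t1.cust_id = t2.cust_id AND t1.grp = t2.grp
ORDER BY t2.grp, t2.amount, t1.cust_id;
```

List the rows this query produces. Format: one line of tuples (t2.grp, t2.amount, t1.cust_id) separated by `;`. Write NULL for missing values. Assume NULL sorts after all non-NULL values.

(KW, 32, NULL); (KW, 50, 3); (KW, 77, 9); (KW, 88, 9); (KW, 95, 9); (PD, 48, 5); (PD, 71, NULL); (PD, 87, 6); (PD, 93, NULL); (NULL, NULL, 1); (NULL, NULL, 5); (NULL, NULL, 5); (NULL, NULL, 7); (NULL, NULL, NULL)

FULL OUTER JOIN keeps every row from both sides; unmatched rows get NULL for the other side's columns.
Matching on t1.cust_id = t2.cust_id AND t1.grp = t2.grp. A NULL in a compared column never satisfies the condition.
Matched pairs: 6; unmatched t1 rows kept: 5; unmatched t2 rows kept: 3.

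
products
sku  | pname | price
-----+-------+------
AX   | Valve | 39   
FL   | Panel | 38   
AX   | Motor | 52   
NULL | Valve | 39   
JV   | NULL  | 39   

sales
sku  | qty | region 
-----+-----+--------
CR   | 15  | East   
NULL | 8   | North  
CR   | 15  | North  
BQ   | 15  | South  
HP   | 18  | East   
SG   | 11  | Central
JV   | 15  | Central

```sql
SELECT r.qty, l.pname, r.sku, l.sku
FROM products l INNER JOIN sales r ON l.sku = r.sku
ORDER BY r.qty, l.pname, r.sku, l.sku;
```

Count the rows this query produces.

1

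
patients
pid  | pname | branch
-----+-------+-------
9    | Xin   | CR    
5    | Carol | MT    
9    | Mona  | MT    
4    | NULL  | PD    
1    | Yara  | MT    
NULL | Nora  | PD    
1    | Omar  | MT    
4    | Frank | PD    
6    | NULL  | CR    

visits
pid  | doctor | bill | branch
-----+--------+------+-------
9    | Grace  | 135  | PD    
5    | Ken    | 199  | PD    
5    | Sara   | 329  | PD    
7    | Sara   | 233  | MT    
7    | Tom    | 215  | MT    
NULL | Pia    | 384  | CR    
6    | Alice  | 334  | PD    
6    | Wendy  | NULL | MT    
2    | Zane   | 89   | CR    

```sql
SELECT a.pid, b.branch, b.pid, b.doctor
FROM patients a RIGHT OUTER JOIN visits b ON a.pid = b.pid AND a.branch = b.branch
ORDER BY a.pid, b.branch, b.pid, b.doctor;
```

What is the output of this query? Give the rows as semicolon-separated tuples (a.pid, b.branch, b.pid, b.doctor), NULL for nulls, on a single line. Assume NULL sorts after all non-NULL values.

(NULL, CR, 2, Zane); (NULL, CR, NULL, Pia); (NULL, MT, 6, Wendy); (NULL, MT, 7, Sara); (NULL, MT, 7, Tom); (NULL, PD, 5, Ken); (NULL, PD, 5, Sara); (NULL, PD, 6, Alice); (NULL, PD, 9, Grace)

RIGHT JOIN keeps every row from `visits`; unmatched rows get NULL for `patients`'s columns.
Matching on a.pid = b.pid AND a.branch = b.branch. A NULL in a compared column never satisfies the condition.
- pid=9, branch=CR: no matching b row.
- pid=5, branch=MT: no matching b row.
- pid=9, branch=MT: no matching b row.
- pid=4, branch=PD: no matching b row.
- pid=1, branch=MT: no matching b row.
- pid=NULL, branch=PD: no matching b row.
- pid=1, branch=MT: no matching b row.
- pid=4, branch=PD: no matching b row.
- pid=6, branch=CR: no matching b row.
- plus 9 unmatched b row(s), each kept with NULL a columns.
After projecting and ordering:
a.pid | b.branch | b.pid | b.doctor
NULL | CR | 2 | Zane
NULL | CR | NULL | Pia
NULL | MT | 6 | Wendy
NULL | MT | 7 | Sara
NULL | MT | 7 | Tom
NULL | PD | 5 | Ken
NULL | PD | 5 | Sara
NULL | PD | 6 | Alice
NULL | PD | 9 | Grace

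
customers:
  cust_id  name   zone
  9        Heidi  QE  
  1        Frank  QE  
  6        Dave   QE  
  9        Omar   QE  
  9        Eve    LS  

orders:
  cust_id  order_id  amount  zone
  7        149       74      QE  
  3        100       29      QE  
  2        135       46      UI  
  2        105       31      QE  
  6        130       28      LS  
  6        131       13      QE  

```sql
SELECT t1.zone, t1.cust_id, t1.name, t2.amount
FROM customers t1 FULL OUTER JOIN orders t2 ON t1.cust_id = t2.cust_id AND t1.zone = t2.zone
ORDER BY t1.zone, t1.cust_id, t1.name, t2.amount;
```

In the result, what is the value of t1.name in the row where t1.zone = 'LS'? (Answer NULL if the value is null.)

Eve

FULL OUTER JOIN keeps every row from both sides; unmatched rows get NULL for the other side's columns.
Matching on t1.cust_id = t2.cust_id AND t1.zone = t2.zone.
- t1 (cust_id=9, zone=QE) has no partner → padded with NULL.
- t1 (cust_id=1, zone=QE) has no partner → padded with NULL.
- t1 (cust_id=6, zone=QE) pairs with 1 row(s) of t2.
- t1 (cust_id=9, zone=QE) has no partner → padded with NULL.
- t1 (cust_id=9, zone=LS) has no partner → padded with NULL.
- 5 t2 row(s) had no t1 match → kept, t1 columns NULL.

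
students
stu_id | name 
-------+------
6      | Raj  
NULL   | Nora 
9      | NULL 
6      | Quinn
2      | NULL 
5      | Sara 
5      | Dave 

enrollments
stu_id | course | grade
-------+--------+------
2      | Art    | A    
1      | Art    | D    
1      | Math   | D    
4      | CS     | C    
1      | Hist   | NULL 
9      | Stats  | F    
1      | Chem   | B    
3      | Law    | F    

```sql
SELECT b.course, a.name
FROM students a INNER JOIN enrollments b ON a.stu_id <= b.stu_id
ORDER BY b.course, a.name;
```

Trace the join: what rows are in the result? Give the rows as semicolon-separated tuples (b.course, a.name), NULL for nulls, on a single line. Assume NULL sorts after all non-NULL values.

(Art, NULL); (CS, NULL); (Law, NULL); (Stats, Dave); (Stats, Quinn); (Stats, Raj); (Stats, Sara); (Stats, NULL); (Stats, NULL)

INNER JOIN keeps only pairs where the ON condition holds.
Matching on a.stu_id <= b.stu_id. A NULL in a compared column never satisfies the condition.
- stu_id=6: 1 matching b row(s), so 1 row(s) emitted.
- stu_id=NULL: no matching b row, dropped.
- stu_id=9: 1 matching b row(s), so 1 row(s) emitted.
- stu_id=6: 1 matching b row(s), so 1 row(s) emitted.
- stu_id=2: 4 matching b row(s), so 4 row(s) emitted.
- stu_id=5: 1 matching b row(s), so 1 row(s) emitted.
- stu_id=5: 1 matching b row(s), so 1 row(s) emitted.
After projecting and ordering:
b.course | a.name
Art | NULL
CS | NULL
Law | NULL
Stats | Dave
Stats | Quinn
Stats | Raj
Stats | Sara
Stats | NULL
Stats | NULL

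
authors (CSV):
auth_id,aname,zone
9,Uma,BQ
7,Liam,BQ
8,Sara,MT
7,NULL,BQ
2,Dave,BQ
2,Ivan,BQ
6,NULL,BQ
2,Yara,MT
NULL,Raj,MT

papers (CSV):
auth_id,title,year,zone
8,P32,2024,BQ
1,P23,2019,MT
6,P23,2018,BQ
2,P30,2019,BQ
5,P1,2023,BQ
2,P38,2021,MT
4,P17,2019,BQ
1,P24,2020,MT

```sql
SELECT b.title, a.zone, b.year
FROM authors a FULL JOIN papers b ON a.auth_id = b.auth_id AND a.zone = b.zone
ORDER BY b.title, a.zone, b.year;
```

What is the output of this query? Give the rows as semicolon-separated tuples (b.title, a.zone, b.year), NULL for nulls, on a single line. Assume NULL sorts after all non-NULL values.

(P1, NULL, 2023); (P17, NULL, 2019); (P23, BQ, 2018); (P23, NULL, 2019); (P24, NULL, 2020); (P30, BQ, 2019); (P30, BQ, 2019); (P32, NULL, 2024); (P38, MT, 2021); (NULL, BQ, NULL); (NULL, BQ, NULL); (NULL, BQ, NULL); (NULL, MT, NULL); (NULL, MT, NULL)

FULL OUTER JOIN keeps every row from both sides; unmatched rows get NULL for the other side's columns.
Matching on a.auth_id = b.auth_id AND a.zone = b.zone. A NULL in a compared column never satisfies the condition.
Matched pairs: 4; unmatched a rows kept: 5; unmatched b rows kept: 5.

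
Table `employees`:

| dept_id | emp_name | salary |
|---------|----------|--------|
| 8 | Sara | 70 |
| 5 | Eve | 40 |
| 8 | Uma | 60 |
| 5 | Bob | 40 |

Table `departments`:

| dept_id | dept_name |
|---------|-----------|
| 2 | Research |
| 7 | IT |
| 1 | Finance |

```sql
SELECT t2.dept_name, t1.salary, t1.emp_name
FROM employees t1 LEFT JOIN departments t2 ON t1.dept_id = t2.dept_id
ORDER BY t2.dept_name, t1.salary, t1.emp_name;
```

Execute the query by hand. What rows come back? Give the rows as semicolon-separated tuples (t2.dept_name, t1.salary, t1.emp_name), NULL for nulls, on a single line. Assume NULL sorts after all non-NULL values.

(NULL, 40, Bob); (NULL, 40, Eve); (NULL, 60, Uma); (NULL, 70, Sara)

LEFT JOIN keeps every row from `employees`; unmatched rows get NULL for `departments`'s columns.
Matching on t1.dept_id = t2.dept_id.
- dept_id=8: no t2 row matches, row kept with t2 columns NULL.
- dept_id=5: no t2 row matches, row kept with t2 columns NULL.
- dept_id=8: no t2 row matches, row kept with t2 columns NULL.
- dept_id=5: no t2 row matches, row kept with t2 columns NULL.
After projecting and ordering:
t2.dept_name | t1.salary | t1.emp_name
NULL | 40 | Bob
NULL | 40 | Eve
NULL | 60 | Uma
NULL | 70 | Sara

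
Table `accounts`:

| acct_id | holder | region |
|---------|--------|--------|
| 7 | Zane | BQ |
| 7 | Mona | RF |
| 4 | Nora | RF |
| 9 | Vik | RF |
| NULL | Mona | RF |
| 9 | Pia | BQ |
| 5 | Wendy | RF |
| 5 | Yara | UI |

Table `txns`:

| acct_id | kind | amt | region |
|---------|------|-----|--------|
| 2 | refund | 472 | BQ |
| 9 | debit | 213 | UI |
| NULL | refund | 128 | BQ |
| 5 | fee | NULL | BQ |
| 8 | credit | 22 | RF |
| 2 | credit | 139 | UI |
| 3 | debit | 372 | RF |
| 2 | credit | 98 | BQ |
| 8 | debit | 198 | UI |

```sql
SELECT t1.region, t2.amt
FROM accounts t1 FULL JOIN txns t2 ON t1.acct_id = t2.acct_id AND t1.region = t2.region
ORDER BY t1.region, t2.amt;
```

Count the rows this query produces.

17

FULL OUTER JOIN keeps every row from both sides; unmatched rows get NULL for the other side's columns.
Matching on t1.acct_id = t2.acct_id AND t1.region = t2.region. A NULL in a compared column never satisfies the condition.
- t1[0] acct_id=7, region=BQ → no match; kept with NULLs on the t2 side.
- t1[1] acct_id=7, region=RF → no match; kept with NULLs on the t2 side.
- t1[2] acct_id=4, region=RF → no match; kept with NULLs on the t2 side.
- t1[3] acct_id=9, region=RF → no match; kept with NULLs on the t2 side.
- t1[4] acct_id=NULL, region=RF → no match; kept with NULLs on the t2 side.
- t1[5] acct_id=9, region=BQ → no match; kept with NULLs on the t2 side.
- t1[6] acct_id=5, region=RF → no match; kept with NULLs on the t2 side.
- t1[7] acct_id=5, region=UI → no match; kept with NULLs on the t2 side.
- 9 row(s) from t2 found no t1 partner → padded with NULL.
Total: 0 matched + 17 padded = 17 rows.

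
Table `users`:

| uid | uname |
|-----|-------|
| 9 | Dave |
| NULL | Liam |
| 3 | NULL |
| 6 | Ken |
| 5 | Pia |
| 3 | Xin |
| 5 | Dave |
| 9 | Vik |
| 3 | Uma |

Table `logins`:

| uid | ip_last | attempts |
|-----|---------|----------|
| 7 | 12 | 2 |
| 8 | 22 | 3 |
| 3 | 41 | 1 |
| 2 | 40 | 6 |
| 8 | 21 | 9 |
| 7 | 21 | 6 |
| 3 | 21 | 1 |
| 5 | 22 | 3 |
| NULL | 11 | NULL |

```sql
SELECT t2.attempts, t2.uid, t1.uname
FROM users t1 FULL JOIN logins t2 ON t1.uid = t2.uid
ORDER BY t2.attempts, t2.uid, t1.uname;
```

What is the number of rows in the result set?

18

FULL OUTER JOIN keeps every row from both sides; unmatched rows get NULL for the other side's columns.
Matching on t1.uid = t2.uid. A NULL in a compared column never satisfies the condition.
- uid=9: no t2 row matches, row kept with t2 columns NULL.
- uid=NULL: no t2 row matches, row kept with t2 columns NULL.
- uid=3: 2 matching t2 row(s), so 2 row(s) emitted.
- uid=6: no t2 row matches, row kept with t2 columns NULL.
- uid=5: 1 matching t2 row(s), so 1 row(s) emitted.
- uid=3: 2 matching t2 row(s), so 2 row(s) emitted.
- uid=5: 1 matching t2 row(s), so 1 row(s) emitted.
- uid=9: no t2 row matches, row kept with t2 columns NULL.
- uid=3: 2 matching t2 row(s), so 2 row(s) emitted.
- 6 row(s) from t2 found no t1 partner → padded with NULL.
Total: 8 matched + 10 padded = 18 rows.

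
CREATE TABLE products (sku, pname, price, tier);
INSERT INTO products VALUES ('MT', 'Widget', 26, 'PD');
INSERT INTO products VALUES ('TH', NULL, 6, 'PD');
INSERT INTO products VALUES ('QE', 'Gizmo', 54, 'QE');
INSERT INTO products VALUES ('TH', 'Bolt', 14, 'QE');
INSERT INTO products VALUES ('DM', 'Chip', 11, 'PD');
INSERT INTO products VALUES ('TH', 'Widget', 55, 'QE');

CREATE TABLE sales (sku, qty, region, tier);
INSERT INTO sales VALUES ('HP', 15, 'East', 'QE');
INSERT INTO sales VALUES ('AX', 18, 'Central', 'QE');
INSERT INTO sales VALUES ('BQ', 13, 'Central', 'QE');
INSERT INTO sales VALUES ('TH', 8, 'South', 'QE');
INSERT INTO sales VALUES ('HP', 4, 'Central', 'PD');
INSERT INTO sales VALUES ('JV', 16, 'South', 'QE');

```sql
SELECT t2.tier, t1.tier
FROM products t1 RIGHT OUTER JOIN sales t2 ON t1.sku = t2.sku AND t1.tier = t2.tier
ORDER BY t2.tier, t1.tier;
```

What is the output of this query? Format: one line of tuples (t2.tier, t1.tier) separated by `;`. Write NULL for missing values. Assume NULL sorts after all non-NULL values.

RIGHT JOIN keeps every row from `sales`; unmatched rows get NULL for `products`'s columns.
Matching on t1.sku = t2.sku AND t1.tier = t2.tier.
- sku=MT, tier=PD: no matching t2 row.
- sku=TH, tier=PD: no matching t2 row.
- sku=QE, tier=QE: no matching t2 row.
- sku=TH, tier=QE: 1 matching t2 row(s), so 1 row(s) emitted.
- sku=DM, tier=PD: no matching t2 row.
- sku=TH, tier=QE: 1 matching t2 row(s), so 1 row(s) emitted.
- plus 5 unmatched t2 row(s), each kept with NULL t1 columns.
After projecting and ordering:
t2.tier | t1.tier
PD | NULL
QE | QE
QE | QE
QE | NULL
QE | NULL
QE | NULL
QE | NULL

(PD, NULL); (QE, QE); (QE, QE); (QE, NULL); (QE, NULL); (QE, NULL); (QE, NULL)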